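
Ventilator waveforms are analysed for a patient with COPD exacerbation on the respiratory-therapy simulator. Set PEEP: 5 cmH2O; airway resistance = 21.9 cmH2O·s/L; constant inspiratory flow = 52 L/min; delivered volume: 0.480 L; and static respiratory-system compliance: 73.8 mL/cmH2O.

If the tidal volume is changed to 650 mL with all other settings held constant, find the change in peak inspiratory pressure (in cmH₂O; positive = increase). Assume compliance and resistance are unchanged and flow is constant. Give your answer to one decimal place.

2.3

PIP = Vt/C + R·V̇ + PEEP (constant-flow equation of motion).
Only the elastic term changes: ΔPIP = ΔVt / C = (650 − 480) / 73.8 = 2.304 cmH2O.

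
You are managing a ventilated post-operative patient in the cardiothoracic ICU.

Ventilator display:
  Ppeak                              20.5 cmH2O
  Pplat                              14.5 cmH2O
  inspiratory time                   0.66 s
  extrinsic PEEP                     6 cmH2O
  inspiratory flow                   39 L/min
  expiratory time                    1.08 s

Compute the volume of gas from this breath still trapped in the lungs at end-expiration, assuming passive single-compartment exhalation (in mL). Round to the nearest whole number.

42

Flow: 39 L/min ÷ 60 = 0.65 L/s.
Vt = flow × Ti = 0.65 L/s × 0.66 s × 1000 mL/L = 429.0 mL.
R = (PIP − Pplat)/V̇ = (20.5 − 14.5) / 0.65 = 6.0/0.65 = 9.231 cmH2O·s/L.
C = Vt/(Pplat − PEEP) = 429.0 / (14.5 − 6) = 429.0/8.5 = 50.471 mL/cmH2O.
τ = R × C = 9.231 × 0.05047 L/cmH2O = 0.4659 s.
Fraction remaining = e^(−Te/τ) = e^(−1.08/0.4659) = 0.09846.
Trapped volume = 429.0 × 0.09846 = 42.239 mL.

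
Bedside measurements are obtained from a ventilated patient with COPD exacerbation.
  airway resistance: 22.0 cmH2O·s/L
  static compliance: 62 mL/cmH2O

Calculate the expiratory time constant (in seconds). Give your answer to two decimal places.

τ = R × C = 22.0 × 62 mL/cmH2O = 22.0 × 0.062 L/cmH2O = 1.364 s.

1.36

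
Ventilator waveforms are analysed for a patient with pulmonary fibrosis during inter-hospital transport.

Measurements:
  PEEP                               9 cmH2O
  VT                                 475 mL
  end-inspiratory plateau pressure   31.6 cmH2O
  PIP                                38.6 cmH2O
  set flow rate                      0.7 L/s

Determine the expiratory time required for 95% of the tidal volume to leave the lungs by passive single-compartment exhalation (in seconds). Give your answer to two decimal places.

R = (PIP − Pplat)/V̇ = (38.6 − 31.6) / 0.7 = 7.0/0.7 = 10.0 cmH2O·s/L.
C = Vt/(Pplat − PEEP) = 475.0 / (31.6 − 9) = 475.0/22.6 = 21.018 mL/cmH2O.
τ = R × C = 10.0 × 0.02102 L/cmH2O = 0.2102 s.
t = −τ·ln(1 − 0.95) = −0.2102·ln(0.05) = 0.6297 s.

0.63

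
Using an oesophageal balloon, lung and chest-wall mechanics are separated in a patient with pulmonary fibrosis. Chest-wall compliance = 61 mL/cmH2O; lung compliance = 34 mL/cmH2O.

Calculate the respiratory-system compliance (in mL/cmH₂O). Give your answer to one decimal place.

Lung and chest wall are elastances in series: 1/Crs = 1/CL + 1/Ccw.
1/Crs = 1/34 + 1/61 = 0.04581.
Crs = 21.829 mL/cmH2O.

21.8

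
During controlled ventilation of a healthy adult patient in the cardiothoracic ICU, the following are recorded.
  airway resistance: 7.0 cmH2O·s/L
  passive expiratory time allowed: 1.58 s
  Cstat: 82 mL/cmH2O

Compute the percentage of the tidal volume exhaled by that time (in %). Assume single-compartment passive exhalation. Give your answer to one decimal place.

τ = R × C = 7.0 × 82 mL/cmH2O = 7.0 × 0.082 L/cmH2O = 0.574 s.
Passive exhalation: V(t)/V₀ = e^(−t/τ) = e^(−1.58/0.574) = 0.06376.
Fraction exhaled = 1 − 0.06376 = 0.9362 → 93.62%.

93.6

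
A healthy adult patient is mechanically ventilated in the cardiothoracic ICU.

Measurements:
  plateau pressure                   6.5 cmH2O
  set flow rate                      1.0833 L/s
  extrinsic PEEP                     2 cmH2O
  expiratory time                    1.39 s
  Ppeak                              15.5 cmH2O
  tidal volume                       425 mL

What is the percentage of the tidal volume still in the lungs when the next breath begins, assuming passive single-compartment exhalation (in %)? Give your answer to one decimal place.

17.0

R = (PIP − Pplat)/V̇ = (15.5 − 6.5) / 1.0833 = 9.0/1.0833 = 8.308 cmH2O·s/L.
C = Vt/(Pplat − PEEP) = 425.0 / (6.5 − 2) = 425.0/4.5 = 94.444 mL/cmH2O.
τ = R × C = 8.308 × 0.09444 L/cmH2O = 0.7846 s.
Fraction remaining at end-expiration = e^(−Te/τ) = e^(−1.39/0.7846) = 0.1701 → 17.01%.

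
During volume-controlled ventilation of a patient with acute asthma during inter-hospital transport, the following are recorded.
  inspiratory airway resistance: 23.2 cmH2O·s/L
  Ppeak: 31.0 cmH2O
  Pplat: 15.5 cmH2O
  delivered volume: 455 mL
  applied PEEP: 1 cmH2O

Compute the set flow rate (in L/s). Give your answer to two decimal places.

0.67

flow = (PIP − Pplat) / Raw = 15.5 / 23.2 = 0.6681 L/s.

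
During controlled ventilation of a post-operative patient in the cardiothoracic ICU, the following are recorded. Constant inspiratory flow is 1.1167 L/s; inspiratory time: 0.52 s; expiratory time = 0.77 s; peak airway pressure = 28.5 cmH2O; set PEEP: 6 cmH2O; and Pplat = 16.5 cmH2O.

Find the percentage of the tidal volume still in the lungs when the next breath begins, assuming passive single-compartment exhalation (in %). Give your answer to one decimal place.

Vt = flow × Ti = 1.1167 L/s × 0.52 s × 1000 mL/L = 580.68 mL.
R = (PIP − Pplat)/V̇ = (28.5 − 16.5) / 1.1167 = 12.0/1.1167 = 10.746 cmH2O·s/L.
C = Vt/(Pplat − PEEP) = 580.68 / (16.5 − 6) = 580.68/10.5 = 55.303 mL/cmH2O.
τ = R × C = 10.746 × 0.0553 L/cmH2O = 0.5943 s.
Fraction remaining at end-expiration = e^(−Te/τ) = e^(−0.77/0.5943) = 0.2737 → 27.37%.

27.4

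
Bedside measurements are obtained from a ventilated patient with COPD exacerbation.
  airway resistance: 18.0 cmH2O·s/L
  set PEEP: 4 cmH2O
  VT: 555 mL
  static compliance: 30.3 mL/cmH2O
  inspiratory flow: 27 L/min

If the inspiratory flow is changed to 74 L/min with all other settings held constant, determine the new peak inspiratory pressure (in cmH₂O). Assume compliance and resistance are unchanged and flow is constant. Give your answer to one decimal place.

Flow: 27 L/min ÷ 60 = 0.45 L/s.
New flow: 74 L/min ÷ 60 = 1.2333 L/s.
PIP = Vt/C + R·V̇ + PEEP (constant-flow equation of motion).
Only the resistive term changes: ΔPIP = R × ΔV̇ = 18.0 × (1.2333 − 0.45) = 18.0 × 0.7833 = 14.099 cmH2O.
Original PIP = 555/30.3 + 18.0×0.45 + 4 = 30.417 cmH2O; new PIP = 30.417 + (14.099) = 44.516 cmH2O.

44.5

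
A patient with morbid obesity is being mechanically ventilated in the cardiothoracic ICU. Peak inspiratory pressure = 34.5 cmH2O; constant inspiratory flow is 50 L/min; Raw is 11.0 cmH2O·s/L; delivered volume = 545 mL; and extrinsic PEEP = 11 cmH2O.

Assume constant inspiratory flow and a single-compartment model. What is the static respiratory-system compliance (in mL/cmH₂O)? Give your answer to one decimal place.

Flow: 50 L/min ÷ 60 = 0.8333 L/s.
Equation of motion (constant flow): PIP = Vt/C + R·V̇ + PEEP.
Vt/C = PIP − R·V̇ − PEEP = 34.5 − 11.0×0.8333 − 11 = 34.5 − 9.166 − 11 = 14.334 cmH2O.
C = Vt / 14.334 = 545 / 14.334 = 38.021 mL/cmH2O.

38.0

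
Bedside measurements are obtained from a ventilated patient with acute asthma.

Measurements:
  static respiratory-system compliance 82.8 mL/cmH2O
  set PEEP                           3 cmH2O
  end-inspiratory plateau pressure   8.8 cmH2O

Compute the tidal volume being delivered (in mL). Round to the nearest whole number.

Vt = Cstat × (Pplat − PEEP) = 82.8 × (8.8 − 3) = 82.8 × 5.8 = 480.24 mL.

480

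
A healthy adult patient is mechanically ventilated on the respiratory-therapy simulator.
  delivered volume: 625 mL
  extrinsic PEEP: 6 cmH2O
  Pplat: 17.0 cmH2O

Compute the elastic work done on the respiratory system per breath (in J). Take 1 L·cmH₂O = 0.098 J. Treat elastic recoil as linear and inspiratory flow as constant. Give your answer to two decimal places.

Elastic work ≈ ½ × (Pplat − PEEP) × Vt = 0.5 × (17.0 − 6) × 0.625 L = 0.5 × 11.0 × 0.625 = 3.438 L·cmH2O.
× 0.098 J/(L·cmH2O) → 0.3369 J.

0.34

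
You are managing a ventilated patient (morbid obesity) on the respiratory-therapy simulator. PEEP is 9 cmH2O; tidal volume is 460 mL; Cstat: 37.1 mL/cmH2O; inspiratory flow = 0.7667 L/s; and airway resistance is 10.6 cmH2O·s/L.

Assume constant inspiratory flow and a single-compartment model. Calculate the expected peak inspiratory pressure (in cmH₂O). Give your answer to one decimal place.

Equation of motion (constant flow): PIP = Vt/C + R·V̇ + PEEP.
PIP = 460/37.1 + 10.6×0.7667 + 9 = 12.399 + 8.127 + 9 = 29.526 cmH2O.

29.5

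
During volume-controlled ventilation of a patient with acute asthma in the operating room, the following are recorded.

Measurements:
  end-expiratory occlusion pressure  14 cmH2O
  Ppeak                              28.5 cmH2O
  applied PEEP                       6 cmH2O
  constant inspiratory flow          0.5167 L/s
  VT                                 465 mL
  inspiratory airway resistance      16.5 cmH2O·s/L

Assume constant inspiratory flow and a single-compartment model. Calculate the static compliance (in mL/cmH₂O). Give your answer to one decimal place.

77.8

Total PEEP = 14 cmH2O (set 6 + intrinsic 8); this is the baseline alveolar pressure.
Equation of motion (constant flow): PIP = Vt/C + R·V̇ + PEEP.
Vt/C = PIP − R·V̇ − PEEP = 28.5 − 16.5×0.5167 − 14 = 28.5 − 8.526 − 14 = 5.974 cmH2O.
C = Vt / 5.974 = 465 / 5.974 = 77.837 mL/cmH2O.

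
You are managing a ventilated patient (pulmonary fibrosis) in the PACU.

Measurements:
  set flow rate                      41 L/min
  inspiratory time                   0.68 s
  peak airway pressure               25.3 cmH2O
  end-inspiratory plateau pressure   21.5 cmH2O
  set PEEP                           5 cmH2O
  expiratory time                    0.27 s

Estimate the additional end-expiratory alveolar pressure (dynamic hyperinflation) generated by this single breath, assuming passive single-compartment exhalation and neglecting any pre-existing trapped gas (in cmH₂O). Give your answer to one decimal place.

2.9

Flow: 41 L/min ÷ 60 = 0.6833 L/s.
Vt = flow × Ti = 0.6833 L/s × 0.68 s × 1000 mL/L = 464.64 mL.
R = (PIP − Pplat)/V̇ = (25.3 − 21.5) / 0.6833 = 3.8/0.6833 = 5.561 cmH2O·s/L.
C = Vt/(Pplat − PEEP) = 464.64 / (21.5 − 5) = 464.64/16.5 = 28.16 mL/cmH2O.
τ = R × C = 5.561 × 0.02816 L/cmH2O = 0.1566 s.
Fraction remaining = e^(−Te/τ) = e^(−0.27/0.1566) = 0.1783; trapped volume = 464.64 × 0.1783 = 82.845 mL.
Additional alveolar pressure from trapping ≈ V_trapped / C = 82.845 / 28.16 = 2.942 cmH2O.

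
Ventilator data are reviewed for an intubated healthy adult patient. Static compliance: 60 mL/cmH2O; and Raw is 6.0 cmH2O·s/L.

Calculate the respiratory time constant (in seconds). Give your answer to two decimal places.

τ = R × C = 6.0 × 60 mL/cmH2O = 6.0 × 0.060 L/cmH2O = 0.36 s.

0.36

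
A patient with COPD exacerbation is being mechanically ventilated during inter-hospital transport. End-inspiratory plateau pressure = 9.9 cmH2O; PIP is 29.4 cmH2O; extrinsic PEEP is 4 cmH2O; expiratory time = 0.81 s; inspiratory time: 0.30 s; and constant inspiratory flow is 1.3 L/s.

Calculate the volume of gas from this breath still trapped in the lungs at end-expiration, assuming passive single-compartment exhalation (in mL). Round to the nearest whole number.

172

Vt = flow × Ti = 1.3 L/s × 0.30 s × 1000 mL/L = 390.0 mL.
R = (PIP − Pplat)/V̇ = (29.4 − 9.9) / 1.3 = 19.5/1.3 = 15.0 cmH2O·s/L.
C = Vt/(Pplat − PEEP) = 390.0 / (9.9 − 4) = 390.0/5.9 = 66.102 mL/cmH2O.
τ = R × C = 15.0 × 0.0661 L/cmH2O = 0.9915 s.
Fraction remaining = e^(−Te/τ) = e^(−0.81/0.9915) = 0.4418.
Trapped volume = 390.0 × 0.4418 = 172.3 mL.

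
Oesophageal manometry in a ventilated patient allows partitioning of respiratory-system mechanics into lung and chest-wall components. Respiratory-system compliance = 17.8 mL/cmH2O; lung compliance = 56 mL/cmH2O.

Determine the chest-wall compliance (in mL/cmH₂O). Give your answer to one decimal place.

1/Ccw = 1/Crs − 1/CL.
1/Ccw = 1/17.8 − 1/56 = 0.03832.
Ccw = 26.096 mL/cmH2O.

26.1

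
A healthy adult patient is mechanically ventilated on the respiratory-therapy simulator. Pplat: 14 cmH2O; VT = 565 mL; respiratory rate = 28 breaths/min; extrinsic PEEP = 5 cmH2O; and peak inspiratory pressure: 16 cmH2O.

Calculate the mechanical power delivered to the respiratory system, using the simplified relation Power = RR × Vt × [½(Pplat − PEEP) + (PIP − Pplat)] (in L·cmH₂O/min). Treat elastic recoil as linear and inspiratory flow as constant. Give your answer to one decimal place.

102.8

Per-breath work = Vt × [½(Pplat−PEEP) + (PIP−Pplat)] = 0.565 × [0.5×9.0 + 2.0] = 0.565 × 6.5 = 3.673 L·cmH2O.
Power = 28 × 3.673 = 102.84 L·cmH2O/min.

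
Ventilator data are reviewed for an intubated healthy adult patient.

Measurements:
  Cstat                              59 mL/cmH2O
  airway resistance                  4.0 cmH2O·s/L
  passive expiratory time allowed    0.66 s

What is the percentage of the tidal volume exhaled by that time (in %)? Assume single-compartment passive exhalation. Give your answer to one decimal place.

93.9

τ = R × C = 4.0 × 59 mL/cmH2O = 4.0 × 0.059 L/cmH2O = 0.236 s.
Passive exhalation: V(t)/V₀ = e^(−t/τ) = e^(−0.66/0.236) = 0.06102.
Fraction exhaled = 1 − 0.06102 = 0.939 → 93.9%.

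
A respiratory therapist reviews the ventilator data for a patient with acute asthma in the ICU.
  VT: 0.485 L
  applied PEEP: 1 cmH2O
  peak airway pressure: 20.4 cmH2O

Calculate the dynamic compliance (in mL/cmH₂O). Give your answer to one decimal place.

Dynamic compliance = Vt / (PIP − PEEP) = 485 / (20.4 − 1) = 485 / 19.4 = 25.0 mL/cmH2O.

25.0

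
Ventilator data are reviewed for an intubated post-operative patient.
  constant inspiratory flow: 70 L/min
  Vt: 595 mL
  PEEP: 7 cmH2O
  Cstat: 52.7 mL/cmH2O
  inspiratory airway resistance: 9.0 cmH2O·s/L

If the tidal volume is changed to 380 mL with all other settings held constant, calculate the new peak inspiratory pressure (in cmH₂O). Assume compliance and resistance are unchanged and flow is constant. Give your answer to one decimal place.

24.7

Flow: 70 L/min ÷ 60 = 1.1667 L/s.
PIP = Vt/C + R·V̇ + PEEP (constant-flow equation of motion).
Only the elastic term changes: ΔPIP = ΔVt / C = (380 − 595) / 52.7 = -4.08 cmH2O.
Original PIP = 595/52.7 + 9.0×1.1667 + 7 = 28.791 cmH2O; new PIP = 28.791 + (-4.08) = 24.711 cmH2O.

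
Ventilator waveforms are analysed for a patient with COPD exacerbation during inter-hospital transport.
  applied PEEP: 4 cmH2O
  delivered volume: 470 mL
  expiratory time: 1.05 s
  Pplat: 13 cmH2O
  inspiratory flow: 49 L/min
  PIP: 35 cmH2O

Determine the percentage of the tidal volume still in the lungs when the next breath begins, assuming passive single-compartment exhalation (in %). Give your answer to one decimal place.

Flow: 49 L/min ÷ 60 = 0.8167 L/s.
R = (PIP − Pplat)/V̇ = (35 − 13) / 0.8167 = 22.0/0.8167 = 26.938 cmH2O·s/L.
C = Vt/(Pplat − PEEP) = 470.0 / (13 − 4) = 470.0/9.0 = 52.222 mL/cmH2O.
τ = R × C = 26.938 × 0.05222 L/cmH2O = 1.407 s.
Fraction remaining at end-expiration = e^(−Te/τ) = e^(−1.05/1.407) = 0.4741 → 47.41%.

47.4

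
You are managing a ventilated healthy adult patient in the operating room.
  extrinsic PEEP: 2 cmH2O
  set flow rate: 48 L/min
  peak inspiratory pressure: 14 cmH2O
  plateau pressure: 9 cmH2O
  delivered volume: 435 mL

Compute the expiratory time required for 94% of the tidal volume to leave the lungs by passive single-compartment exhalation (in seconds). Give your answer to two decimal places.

1.09

Flow: 48 L/min ÷ 60 = 0.8 L/s.
R = (PIP − Pplat)/V̇ = (14 − 9) / 0.8 = 5.0/0.8 = 6.25 cmH2O·s/L.
C = Vt/(Pplat − PEEP) = 435.0 / (9 − 2) = 435.0/7.0 = 62.143 mL/cmH2O.
τ = R × C = 6.25 × 0.06214 L/cmH2O = 0.3884 s.
t = −τ·ln(1 − 0.94) = −0.3884·ln(0.06) = 1.093 s.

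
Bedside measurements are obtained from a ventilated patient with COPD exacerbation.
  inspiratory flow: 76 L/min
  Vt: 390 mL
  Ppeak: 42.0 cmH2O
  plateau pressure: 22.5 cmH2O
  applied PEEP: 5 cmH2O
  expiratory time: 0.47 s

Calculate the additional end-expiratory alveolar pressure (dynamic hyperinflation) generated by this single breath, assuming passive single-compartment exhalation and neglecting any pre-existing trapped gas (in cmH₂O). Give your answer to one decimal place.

Flow: 76 L/min ÷ 60 = 1.2667 L/s.
R = (PIP − Pplat)/V̇ = (42.0 − 22.5) / 1.2667 = 19.5/1.2667 = 15.394 cmH2O·s/L.
C = Vt/(Pplat − PEEP) = 390.0 / (22.5 − 5) = 390.0/17.5 = 22.286 mL/cmH2O.
τ = R × C = 15.394 × 0.02229 L/cmH2O = 0.3431 s.
Fraction remaining = e^(−Te/τ) = e^(−0.47/0.3431) = 0.2541; trapped volume = 390.0 × 0.2541 = 99.099 mL.
Additional alveolar pressure from trapping ≈ V_trapped / C = 99.099 / 22.286 = 4.447 cmH2O.

4.4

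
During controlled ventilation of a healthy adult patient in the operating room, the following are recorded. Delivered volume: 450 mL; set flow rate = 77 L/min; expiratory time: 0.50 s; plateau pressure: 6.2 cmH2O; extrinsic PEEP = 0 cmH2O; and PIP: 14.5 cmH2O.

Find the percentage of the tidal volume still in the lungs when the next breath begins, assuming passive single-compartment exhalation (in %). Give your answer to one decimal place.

34.5

Flow: 77 L/min ÷ 60 = 1.2833 L/s.
R = (PIP − Pplat)/V̇ = (14.5 − 6.2) / 1.2833 = 8.3/1.2833 = 6.468 cmH2O·s/L.
C = Vt/(Pplat − PEEP) = 450.0 / (6.2 − 0) = 450.0/6.2 = 72.581 mL/cmH2O.
τ = R × C = 6.468 × 0.07258 L/cmH2O = 0.4694 s.
Fraction remaining at end-expiration = e^(−Te/τ) = e^(−0.50/0.4694) = 0.3447 → 34.47%.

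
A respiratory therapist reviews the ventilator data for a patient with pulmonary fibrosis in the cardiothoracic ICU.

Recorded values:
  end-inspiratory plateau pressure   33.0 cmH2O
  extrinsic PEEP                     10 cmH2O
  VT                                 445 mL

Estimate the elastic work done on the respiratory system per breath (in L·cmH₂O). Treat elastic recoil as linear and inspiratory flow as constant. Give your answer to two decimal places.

Elastic work ≈ ½ × (Pplat − PEEP) × Vt = 0.5 × (33.0 − 10) × 0.445 L = 0.5 × 23.0 × 0.445 = 5.118 L·cmH2O.

5.12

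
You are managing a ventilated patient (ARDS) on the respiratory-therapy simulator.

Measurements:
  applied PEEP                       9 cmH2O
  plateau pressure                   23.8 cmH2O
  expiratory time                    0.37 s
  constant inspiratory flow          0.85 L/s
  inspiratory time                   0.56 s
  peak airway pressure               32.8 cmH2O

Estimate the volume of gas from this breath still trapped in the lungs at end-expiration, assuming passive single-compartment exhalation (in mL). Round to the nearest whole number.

Vt = flow × Ti = 0.85 L/s × 0.56 s × 1000 mL/L = 476.0 mL.
R = (PIP − Pplat)/V̇ = (32.8 − 23.8) / 0.85 = 9.0/0.85 = 10.588 cmH2O·s/L.
C = Vt/(Pplat − PEEP) = 476.0 / (23.8 − 9) = 476.0/14.8 = 32.162 mL/cmH2O.
τ = R × C = 10.588 × 0.03216 L/cmH2O = 0.3405 s.
Fraction remaining = e^(−Te/τ) = e^(−0.37/0.3405) = 0.3373.
Trapped volume = 476.0 × 0.3373 = 160.55 mL.

161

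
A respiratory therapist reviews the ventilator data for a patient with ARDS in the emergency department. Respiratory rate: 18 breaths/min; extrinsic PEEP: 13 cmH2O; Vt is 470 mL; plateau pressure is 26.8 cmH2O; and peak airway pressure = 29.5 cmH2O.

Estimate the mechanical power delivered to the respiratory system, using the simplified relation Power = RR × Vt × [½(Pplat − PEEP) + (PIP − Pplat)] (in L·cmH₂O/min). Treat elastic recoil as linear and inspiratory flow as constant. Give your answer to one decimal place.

81.2

Per-breath work = Vt × [½(Pplat−PEEP) + (PIP−Pplat)] = 0.470 × [0.5×13.8 + 2.7] = 0.470 × 9.6 = 4.512 L·cmH2O.
Power = 18 × 4.512 = 81.216 L·cmH2O/min.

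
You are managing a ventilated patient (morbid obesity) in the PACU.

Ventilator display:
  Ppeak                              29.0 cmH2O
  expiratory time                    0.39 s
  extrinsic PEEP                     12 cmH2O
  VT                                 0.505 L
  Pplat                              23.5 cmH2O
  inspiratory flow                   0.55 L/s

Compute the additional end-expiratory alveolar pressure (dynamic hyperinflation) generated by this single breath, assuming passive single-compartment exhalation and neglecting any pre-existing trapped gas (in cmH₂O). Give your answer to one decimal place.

4.7

R = (PIP − Pplat)/V̇ = (29.0 − 23.5) / 0.55 = 5.5/0.55 = 10.0 cmH2O·s/L.
C = Vt/(Pplat − PEEP) = 505.0 / (23.5 − 12) = 505.0/11.5 = 43.913 mL/cmH2O.
τ = R × C = 10.0 × 0.04391 L/cmH2O = 0.4391 s.
Fraction remaining = e^(−Te/τ) = e^(−0.39/0.4391) = 0.4114; trapped volume = 505.0 × 0.4114 = 207.76 mL.
Additional alveolar pressure from trapping ≈ V_trapped / C = 207.76 / 43.913 = 4.731 cmH2O.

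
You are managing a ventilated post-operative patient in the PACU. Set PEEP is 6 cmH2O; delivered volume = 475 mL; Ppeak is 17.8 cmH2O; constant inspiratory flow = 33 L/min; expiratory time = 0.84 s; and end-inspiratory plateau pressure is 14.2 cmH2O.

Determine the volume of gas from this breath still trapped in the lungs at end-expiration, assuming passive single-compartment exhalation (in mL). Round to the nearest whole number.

52

Flow: 33 L/min ÷ 60 = 0.55 L/s.
R = (PIP − Pplat)/V̇ = (17.8 − 14.2) / 0.55 = 3.6/0.55 = 6.545 cmH2O·s/L.
C = Vt/(Pplat − PEEP) = 475.0 / (14.2 − 6) = 475.0/8.2 = 57.927 mL/cmH2O.
τ = R × C = 6.545 × 0.05793 L/cmH2O = 0.3792 s.
Fraction remaining = e^(−Te/τ) = e^(−0.84/0.3792) = 0.1091.
Trapped volume = 475.0 × 0.1091 = 51.823 mL.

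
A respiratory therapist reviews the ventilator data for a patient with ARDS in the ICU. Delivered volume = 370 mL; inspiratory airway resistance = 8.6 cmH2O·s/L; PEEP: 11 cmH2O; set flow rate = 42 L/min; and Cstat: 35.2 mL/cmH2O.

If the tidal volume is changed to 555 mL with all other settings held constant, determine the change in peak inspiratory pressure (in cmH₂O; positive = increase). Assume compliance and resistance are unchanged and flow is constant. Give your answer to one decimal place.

5.3

PIP = Vt/C + R·V̇ + PEEP (constant-flow equation of motion).
Only the elastic term changes: ΔPIP = ΔVt / C = (555 − 370) / 35.2 = 5.256 cmH2O.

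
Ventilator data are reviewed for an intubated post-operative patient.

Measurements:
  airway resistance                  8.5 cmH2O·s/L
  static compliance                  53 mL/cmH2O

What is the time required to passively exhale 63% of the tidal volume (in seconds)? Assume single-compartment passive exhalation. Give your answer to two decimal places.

τ = R × C = 8.5 × 53 mL/cmH2O = 8.5 × 0.053 L/cmH2O = 0.4505 s.
Exhaled fraction f = 1 − e^(−t/τ) → t = −τ·ln(1 − f) = −0.4505·ln(0.37) = 0.4479 s.

0.45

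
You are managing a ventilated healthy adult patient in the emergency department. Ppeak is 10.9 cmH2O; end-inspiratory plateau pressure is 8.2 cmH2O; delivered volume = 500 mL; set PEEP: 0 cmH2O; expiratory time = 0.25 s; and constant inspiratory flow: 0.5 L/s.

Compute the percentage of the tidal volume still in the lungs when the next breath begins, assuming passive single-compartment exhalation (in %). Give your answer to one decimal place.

R = (PIP − Pplat)/V̇ = (10.9 − 8.2) / 0.5 = 2.7/0.5 = 5.4 cmH2O·s/L.
C = Vt/(Pplat − PEEP) = 500.0 / (8.2 − 0) = 500.0/8.2 = 60.976 mL/cmH2O.
τ = R × C = 5.4 × 0.06098 L/cmH2O = 0.3293 s.
Fraction remaining at end-expiration = e^(−Te/τ) = e^(−0.25/0.3293) = 0.468 → 46.8%.

46.8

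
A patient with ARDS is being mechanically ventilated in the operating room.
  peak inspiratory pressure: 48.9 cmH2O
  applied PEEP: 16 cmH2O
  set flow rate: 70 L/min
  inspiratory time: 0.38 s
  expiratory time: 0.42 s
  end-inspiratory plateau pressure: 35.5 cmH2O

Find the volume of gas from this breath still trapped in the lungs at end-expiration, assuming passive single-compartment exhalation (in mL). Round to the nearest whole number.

89

Flow: 70 L/min ÷ 60 = 1.1667 L/s.
Vt = flow × Ti = 1.1667 L/s × 0.38 s × 1000 mL/L = 443.35 mL.
R = (PIP − Pplat)/V̇ = (48.9 − 35.5) / 1.1667 = 13.4/1.1667 = 11.485 cmH2O·s/L.
C = Vt/(Pplat − PEEP) = 443.35 / (35.5 − 16) = 443.35/19.5 = 22.736 mL/cmH2O.
τ = R × C = 11.485 × 0.02274 L/cmH2O = 0.2612 s.
Fraction remaining = e^(−Te/τ) = e^(−0.42/0.2612) = 0.2003.
Trapped volume = 443.35 × 0.2003 = 88.803 mL.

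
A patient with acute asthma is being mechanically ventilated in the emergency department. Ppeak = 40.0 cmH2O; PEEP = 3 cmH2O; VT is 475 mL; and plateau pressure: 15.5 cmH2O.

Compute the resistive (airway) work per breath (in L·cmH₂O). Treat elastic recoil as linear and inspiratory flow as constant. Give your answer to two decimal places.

With constant inspiratory flow the resistive pressure is constant at PIP − Pplat = 40.0 − 15.5 = 24.5 cmH2O, so resistive work = 24.5 × 0.475 = 11.638 L·cmH2O.

11.64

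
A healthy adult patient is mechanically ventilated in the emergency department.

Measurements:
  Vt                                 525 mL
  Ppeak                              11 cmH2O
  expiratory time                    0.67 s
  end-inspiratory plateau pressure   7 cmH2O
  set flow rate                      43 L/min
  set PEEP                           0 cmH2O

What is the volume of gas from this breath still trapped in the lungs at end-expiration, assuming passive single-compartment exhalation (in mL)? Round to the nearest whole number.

Flow: 43 L/min ÷ 60 = 0.7167 L/s.
R = (PIP − Pplat)/V̇ = (11 − 7) / 0.7167 = 4.0/0.7167 = 5.581 cmH2O·s/L.
C = Vt/(Pplat − PEEP) = 525.0 / (7 − 0) = 525.0/7.0 = 75.0 mL/cmH2O.
τ = R × C = 5.581 × 0.075 L/cmH2O = 0.4186 s.
Fraction remaining = e^(−Te/τ) = e^(−0.67/0.4186) = 0.2018.
Trapped volume = 525.0 × 0.2018 = 105.95 mL.

106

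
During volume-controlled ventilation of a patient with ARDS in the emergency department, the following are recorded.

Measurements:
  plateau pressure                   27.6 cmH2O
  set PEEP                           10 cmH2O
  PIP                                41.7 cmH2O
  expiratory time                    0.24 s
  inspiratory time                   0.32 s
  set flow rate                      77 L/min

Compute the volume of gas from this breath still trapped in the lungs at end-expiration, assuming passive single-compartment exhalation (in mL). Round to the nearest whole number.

161

Flow: 77 L/min ÷ 60 = 1.2833 L/s.
Vt = flow × Ti = 1.2833 L/s × 0.32 s × 1000 mL/L = 410.66 mL.
R = (PIP − Pplat)/V̇ = (41.7 − 27.6) / 1.2833 = 14.1/1.2833 = 10.987 cmH2O·s/L.
C = Vt/(Pplat − PEEP) = 410.66 / (27.6 − 10) = 410.66/17.6 = 23.333 mL/cmH2O.
τ = R × C = 10.987 × 0.02333 L/cmH2O = 0.2563 s.
Fraction remaining = e^(−Te/τ) = e^(−0.24/0.2563) = 0.392.
Trapped volume = 410.66 × 0.392 = 160.98 mL.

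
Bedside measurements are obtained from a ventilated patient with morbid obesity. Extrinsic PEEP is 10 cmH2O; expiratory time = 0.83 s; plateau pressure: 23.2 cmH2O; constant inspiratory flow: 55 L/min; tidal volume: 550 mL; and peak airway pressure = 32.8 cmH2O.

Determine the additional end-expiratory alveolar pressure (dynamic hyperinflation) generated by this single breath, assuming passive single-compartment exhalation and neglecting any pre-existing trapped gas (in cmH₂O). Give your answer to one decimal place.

2.0

Flow: 55 L/min ÷ 60 = 0.9167 L/s.
R = (PIP − Pplat)/V̇ = (32.8 − 23.2) / 0.9167 = 9.6/0.9167 = 10.472 cmH2O·s/L.
C = Vt/(Pplat − PEEP) = 550.0 / (23.2 − 10) = 550.0/13.2 = 41.667 mL/cmH2O.
τ = R × C = 10.472 × 0.04167 L/cmH2O = 0.4364 s.
Fraction remaining = e^(−Te/τ) = e^(−0.83/0.4364) = 0.1493; trapped volume = 550.0 × 0.1493 = 82.115 mL.
Additional alveolar pressure from trapping ≈ V_trapped / C = 82.115 / 41.667 = 1.971 cmH2O.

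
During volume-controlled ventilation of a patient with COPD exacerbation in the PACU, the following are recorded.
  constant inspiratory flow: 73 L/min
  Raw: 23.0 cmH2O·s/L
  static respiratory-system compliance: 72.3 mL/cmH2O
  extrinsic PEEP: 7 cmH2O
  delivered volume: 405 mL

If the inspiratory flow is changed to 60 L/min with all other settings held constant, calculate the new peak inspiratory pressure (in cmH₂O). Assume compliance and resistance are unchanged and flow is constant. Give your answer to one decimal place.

Flow: 73 L/min ÷ 60 = 1.2167 L/s.
New flow: 60 L/min ÷ 60 = 1 L/s.
PIP = Vt/C + R·V̇ + PEEP (constant-flow equation of motion).
Only the resistive term changes: ΔPIP = R × ΔV̇ = 23.0 × (1 − 1.2167) = 23.0 × -0.2167 = -4.984 cmH2O.
Original PIP = 405/72.3 + 23.0×1.2167 + 7 = 40.586 cmH2O; new PIP = 40.586 + (-4.984) = 35.602 cmH2O.

35.6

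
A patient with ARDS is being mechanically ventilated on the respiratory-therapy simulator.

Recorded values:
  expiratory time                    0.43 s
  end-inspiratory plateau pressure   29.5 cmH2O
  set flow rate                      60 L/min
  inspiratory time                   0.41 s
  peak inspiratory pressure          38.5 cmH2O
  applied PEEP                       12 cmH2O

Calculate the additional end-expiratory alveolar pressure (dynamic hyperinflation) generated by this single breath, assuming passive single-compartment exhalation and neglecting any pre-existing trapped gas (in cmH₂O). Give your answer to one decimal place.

Flow: 60 L/min ÷ 60 = 1 L/s.
Vt = flow × Ti = 1 L/s × 0.41 s × 1000 mL/L = 410.0 mL.
R = (PIP − Pplat)/V̇ = (38.5 − 29.5) / 1 = 9.0/1 = 9.0 cmH2O·s/L.
C = Vt/(Pplat − PEEP) = 410.0 / (29.5 − 12) = 410.0/17.5 = 23.429 mL/cmH2O.
τ = R × C = 9.0 × 0.02343 L/cmH2O = 0.2109 s.
Fraction remaining = e^(−Te/τ) = e^(−0.43/0.2109) = 0.1302; trapped volume = 410.0 × 0.1302 = 53.382 mL.
Additional alveolar pressure from trapping ≈ V_trapped / C = 53.382 / 23.429 = 2.278 cmH2O.

2.3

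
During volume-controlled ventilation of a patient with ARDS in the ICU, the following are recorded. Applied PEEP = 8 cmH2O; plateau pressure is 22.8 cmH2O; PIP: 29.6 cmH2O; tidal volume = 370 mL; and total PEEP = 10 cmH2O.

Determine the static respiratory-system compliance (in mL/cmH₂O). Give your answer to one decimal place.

28.9

End-expiratory occlusion gives total PEEP = 10 cmH2O (intrinsic PEEP = 10 − 8 = 2). Use total PEEP for the elastic gradient.
Cstat = Vt / (Pplat − PEEPtotal) = 370 / (22.8 − 10) = 370 / 12.8 = 28.906 mL/cmH2O.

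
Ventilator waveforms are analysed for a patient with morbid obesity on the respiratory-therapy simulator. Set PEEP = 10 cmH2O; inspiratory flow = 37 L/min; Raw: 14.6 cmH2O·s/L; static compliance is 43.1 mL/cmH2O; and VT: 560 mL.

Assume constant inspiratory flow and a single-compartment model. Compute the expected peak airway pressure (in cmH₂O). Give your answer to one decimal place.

32.0

Flow: 37 L/min ÷ 60 = 0.6167 L/s.
Equation of motion (constant flow): PIP = Vt/C + R·V̇ + PEEP.
PIP = 560/43.1 + 14.6×0.6167 + 10 = 12.993 + 9.004 + 10 = 31.997 cmH2O.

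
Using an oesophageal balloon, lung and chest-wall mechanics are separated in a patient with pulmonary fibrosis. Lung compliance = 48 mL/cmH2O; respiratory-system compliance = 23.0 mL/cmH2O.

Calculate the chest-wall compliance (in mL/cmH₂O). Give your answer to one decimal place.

44.2

1/Ccw = 1/Crs − 1/CL.
1/Ccw = 1/23.0 − 1/48 = 0.02264.
Ccw = 44.17 mL/cmH2O.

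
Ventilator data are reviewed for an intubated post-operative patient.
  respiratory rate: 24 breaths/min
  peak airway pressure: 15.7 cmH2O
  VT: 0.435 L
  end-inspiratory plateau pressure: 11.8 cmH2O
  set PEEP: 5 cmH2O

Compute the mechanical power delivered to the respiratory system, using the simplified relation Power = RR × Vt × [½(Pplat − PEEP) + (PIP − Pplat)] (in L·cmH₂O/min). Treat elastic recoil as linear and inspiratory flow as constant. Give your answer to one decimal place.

76.2

Per-breath work = Vt × [½(Pplat−PEEP) + (PIP−Pplat)] = 0.435 × [0.5×6.8 + 3.9] = 0.435 × 7.3 = 3.176 L·cmH2O.
Power = 24 × 3.176 = 76.224 L·cmH2O/min.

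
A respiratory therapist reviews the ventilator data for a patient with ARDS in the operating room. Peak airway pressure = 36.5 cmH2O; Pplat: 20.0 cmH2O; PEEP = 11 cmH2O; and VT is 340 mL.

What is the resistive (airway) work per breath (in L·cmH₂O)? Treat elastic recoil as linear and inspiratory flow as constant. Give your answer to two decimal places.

5.61

With constant inspiratory flow the resistive pressure is constant at PIP − Pplat = 36.5 − 20.0 = 16.5 cmH2O, so resistive work = 16.5 × 0.340 = 5.61 L·cmH2O.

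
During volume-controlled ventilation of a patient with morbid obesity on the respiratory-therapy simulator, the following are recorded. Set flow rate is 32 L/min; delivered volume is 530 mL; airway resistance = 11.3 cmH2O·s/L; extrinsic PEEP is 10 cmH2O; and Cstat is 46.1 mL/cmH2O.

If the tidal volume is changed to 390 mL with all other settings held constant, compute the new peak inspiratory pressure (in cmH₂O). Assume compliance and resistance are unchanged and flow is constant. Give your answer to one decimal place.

24.5

Flow: 32 L/min ÷ 60 = 0.5333 L/s.
PIP = Vt/C + R·V̇ + PEEP (constant-flow equation of motion).
Only the elastic term changes: ΔPIP = ΔVt / C = (390 − 530) / 46.1 = -3.037 cmH2O.
Original PIP = 530/46.1 + 11.3×0.5333 + 10 = 27.523 cmH2O; new PIP = 27.523 + (-3.037) = 24.486 cmH2O.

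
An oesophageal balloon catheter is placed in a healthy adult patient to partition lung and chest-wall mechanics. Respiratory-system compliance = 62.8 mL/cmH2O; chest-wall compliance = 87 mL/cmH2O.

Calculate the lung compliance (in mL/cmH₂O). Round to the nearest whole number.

226

1/CL = 1/Crs − 1/Ccw.
1/CL = 1/62.8 − 1/87 = 0.004429.
CL = 225.78 mL/cmH2O.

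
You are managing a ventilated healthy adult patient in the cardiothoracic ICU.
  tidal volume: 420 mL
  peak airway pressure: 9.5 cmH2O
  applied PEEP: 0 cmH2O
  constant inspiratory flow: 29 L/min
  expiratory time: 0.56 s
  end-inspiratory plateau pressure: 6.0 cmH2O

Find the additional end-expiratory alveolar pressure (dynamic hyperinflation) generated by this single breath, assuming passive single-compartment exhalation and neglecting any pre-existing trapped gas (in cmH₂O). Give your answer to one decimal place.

2.0

Flow: 29 L/min ÷ 60 = 0.4833 L/s.
R = (PIP − Pplat)/V̇ = (9.5 − 6.0) / 0.4833 = 3.5/0.4833 = 7.242 cmH2O·s/L.
C = Vt/(Pplat − PEEP) = 420.0 / (6.0 − 0) = 420.0/6.0 = 70.0 mL/cmH2O.
τ = R × C = 7.242 × 0.07 L/cmH2O = 0.5069 s.
Fraction remaining = e^(−Te/τ) = e^(−0.56/0.5069) = 0.3313; trapped volume = 420.0 × 0.3313 = 139.15 mL.
Additional alveolar pressure from trapping ≈ V_trapped / C = 139.15 / 70.0 = 1.988 cmH2O.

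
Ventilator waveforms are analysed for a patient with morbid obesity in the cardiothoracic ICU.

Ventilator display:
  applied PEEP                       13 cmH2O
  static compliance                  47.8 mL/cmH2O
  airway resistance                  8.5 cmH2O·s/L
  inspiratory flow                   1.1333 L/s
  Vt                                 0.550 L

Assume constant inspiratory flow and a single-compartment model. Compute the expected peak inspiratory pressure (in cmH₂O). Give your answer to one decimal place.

34.1

Equation of motion (constant flow): PIP = Vt/C + R·V̇ + PEEP.
PIP = 550/47.8 + 8.5×1.1333 + 13 = 11.506 + 9.633 + 13 = 34.139 cmH2O.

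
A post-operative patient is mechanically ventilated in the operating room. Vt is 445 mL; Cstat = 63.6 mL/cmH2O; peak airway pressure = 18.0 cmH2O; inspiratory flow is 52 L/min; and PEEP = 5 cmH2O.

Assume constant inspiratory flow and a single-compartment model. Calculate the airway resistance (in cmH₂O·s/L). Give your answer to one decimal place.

6.9

Flow: 52 L/min ÷ 60 = 0.8667 L/s.
Equation of motion (constant flow): PIP = Vt/C + R·V̇ + PEEP.
R·V̇ = PIP − Vt/C − PEEP = 18.0 − 445/63.6 − 5 = 18.0 − 6.997 − 5 = 6.003 cmH2O.
R = 6.003 / 0.8667 = 6.926 cmH2O·s/L.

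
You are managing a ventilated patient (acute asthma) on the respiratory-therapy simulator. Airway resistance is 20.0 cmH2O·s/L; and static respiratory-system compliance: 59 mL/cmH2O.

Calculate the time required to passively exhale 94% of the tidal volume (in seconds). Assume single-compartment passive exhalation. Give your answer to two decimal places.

3.32

τ = R × C = 20.0 × 59 mL/cmH2O = 20.0 × 0.059 L/cmH2O = 1.18 s.
Exhaled fraction f = 1 − e^(−t/τ) → t = −τ·ln(1 − f) = −1.18·ln(0.06) = 3.32 s.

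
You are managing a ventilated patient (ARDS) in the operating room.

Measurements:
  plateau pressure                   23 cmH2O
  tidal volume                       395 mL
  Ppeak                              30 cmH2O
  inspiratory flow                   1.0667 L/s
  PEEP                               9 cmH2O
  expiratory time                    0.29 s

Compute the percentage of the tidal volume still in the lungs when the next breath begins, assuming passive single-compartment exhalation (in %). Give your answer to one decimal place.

R = (PIP − Pplat)/V̇ = (30 − 23) / 1.0667 = 7.0/1.0667 = 6.562 cmH2O·s/L.
C = Vt/(Pplat − PEEP) = 395.0 / (23 − 9) = 395.0/14.0 = 28.214 mL/cmH2O.
τ = R × C = 6.562 × 0.02821 L/cmH2O = 0.1851 s.
Fraction remaining at end-expiration = e^(−Te/τ) = e^(−0.29/0.1851) = 0.2087 → 20.87%.

20.9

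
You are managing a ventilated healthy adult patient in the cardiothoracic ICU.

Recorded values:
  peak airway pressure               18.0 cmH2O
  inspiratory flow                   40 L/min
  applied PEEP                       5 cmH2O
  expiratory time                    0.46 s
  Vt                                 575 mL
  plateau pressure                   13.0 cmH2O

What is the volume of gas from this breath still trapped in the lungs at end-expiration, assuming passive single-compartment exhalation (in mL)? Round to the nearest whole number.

Flow: 40 L/min ÷ 60 = 0.6667 L/s.
R = (PIP − Pplat)/V̇ = (18.0 − 13.0) / 0.6667 = 5.0/0.6667 = 7.5 cmH2O·s/L.
C = Vt/(Pplat − PEEP) = 575.0 / (13.0 − 5) = 575.0/8.0 = 71.875 mL/cmH2O.
τ = R × C = 7.5 × 0.07188 L/cmH2O = 0.5391 s.
Fraction remaining = e^(−Te/τ) = e^(−0.46/0.5391) = 0.426.
Trapped volume = 575.0 × 0.426 = 244.95 mL.

245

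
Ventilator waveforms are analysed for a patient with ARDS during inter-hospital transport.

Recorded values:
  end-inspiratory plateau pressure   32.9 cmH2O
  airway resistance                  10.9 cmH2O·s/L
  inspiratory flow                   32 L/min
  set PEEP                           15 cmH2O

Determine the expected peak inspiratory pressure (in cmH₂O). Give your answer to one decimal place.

38.7

Flow: 32 L/min ÷ 60 = 0.5333 L/s.
PIP = Pplat + Raw × flow = 32.9 + 10.9 × 0.5333 = 32.9 + 5.813 = 38.713 cmH2O.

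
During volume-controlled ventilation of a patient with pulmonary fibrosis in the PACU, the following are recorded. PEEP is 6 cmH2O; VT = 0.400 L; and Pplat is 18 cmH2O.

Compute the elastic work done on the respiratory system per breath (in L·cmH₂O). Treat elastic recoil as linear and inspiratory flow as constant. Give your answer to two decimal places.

Elastic work ≈ ½ × (Pplat − PEEP) × Vt = 0.5 × (18 − 6) × 0.400 L = 0.5 × 12.0 × 0.400 = 2.4 L·cmH2O.

2.40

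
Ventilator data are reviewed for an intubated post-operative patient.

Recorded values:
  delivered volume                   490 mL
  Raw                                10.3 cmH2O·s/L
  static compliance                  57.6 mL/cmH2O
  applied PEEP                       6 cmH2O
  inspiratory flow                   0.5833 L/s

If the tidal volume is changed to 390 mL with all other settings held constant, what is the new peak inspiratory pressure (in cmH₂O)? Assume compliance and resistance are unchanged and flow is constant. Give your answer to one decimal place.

PIP = Vt/C + R·V̇ + PEEP (constant-flow equation of motion).
Only the elastic term changes: ΔPIP = ΔVt / C = (390 − 490) / 57.6 = -1.736 cmH2O.
Original PIP = 490/57.6 + 10.3×0.5833 + 6 = 20.515 cmH2O; new PIP = 20.515 + (-1.736) = 18.779 cmH2O.

18.8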